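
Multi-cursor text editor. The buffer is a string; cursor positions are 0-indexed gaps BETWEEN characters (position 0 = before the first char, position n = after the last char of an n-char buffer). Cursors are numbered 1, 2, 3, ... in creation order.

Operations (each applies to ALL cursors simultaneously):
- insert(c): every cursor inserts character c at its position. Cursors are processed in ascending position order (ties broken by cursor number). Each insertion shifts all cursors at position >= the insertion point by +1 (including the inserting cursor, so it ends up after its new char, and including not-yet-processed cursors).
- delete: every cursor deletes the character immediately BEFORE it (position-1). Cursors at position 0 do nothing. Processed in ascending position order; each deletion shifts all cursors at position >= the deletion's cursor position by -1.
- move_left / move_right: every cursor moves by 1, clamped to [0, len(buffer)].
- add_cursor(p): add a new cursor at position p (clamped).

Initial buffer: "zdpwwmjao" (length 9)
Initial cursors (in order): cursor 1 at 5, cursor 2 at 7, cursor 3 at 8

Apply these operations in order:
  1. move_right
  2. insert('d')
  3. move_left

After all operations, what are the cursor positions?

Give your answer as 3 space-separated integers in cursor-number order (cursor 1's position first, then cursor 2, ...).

Answer: 6 9 11

Derivation:
After op 1 (move_right): buffer="zdpwwmjao" (len 9), cursors c1@6 c2@8 c3@9, authorship .........
After op 2 (insert('d')): buffer="zdpwwmdjadod" (len 12), cursors c1@7 c2@10 c3@12, authorship ......1..2.3
After op 3 (move_left): buffer="zdpwwmdjadod" (len 12), cursors c1@6 c2@9 c3@11, authorship ......1..2.3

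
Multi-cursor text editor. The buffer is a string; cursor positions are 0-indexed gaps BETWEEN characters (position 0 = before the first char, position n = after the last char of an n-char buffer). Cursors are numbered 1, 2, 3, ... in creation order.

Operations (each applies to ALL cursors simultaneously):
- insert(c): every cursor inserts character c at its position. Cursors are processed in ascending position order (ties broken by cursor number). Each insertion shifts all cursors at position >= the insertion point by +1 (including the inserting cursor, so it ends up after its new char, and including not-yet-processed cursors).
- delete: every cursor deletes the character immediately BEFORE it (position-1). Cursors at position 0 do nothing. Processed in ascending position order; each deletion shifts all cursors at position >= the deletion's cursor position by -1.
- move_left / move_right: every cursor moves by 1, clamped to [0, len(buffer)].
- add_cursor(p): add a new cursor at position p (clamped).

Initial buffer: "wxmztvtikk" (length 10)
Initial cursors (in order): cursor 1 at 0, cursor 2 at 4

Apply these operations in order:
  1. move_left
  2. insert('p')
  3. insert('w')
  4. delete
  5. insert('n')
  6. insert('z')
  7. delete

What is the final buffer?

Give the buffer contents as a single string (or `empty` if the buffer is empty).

After op 1 (move_left): buffer="wxmztvtikk" (len 10), cursors c1@0 c2@3, authorship ..........
After op 2 (insert('p')): buffer="pwxmpztvtikk" (len 12), cursors c1@1 c2@5, authorship 1...2.......
After op 3 (insert('w')): buffer="pwwxmpwztvtikk" (len 14), cursors c1@2 c2@7, authorship 11...22.......
After op 4 (delete): buffer="pwxmpztvtikk" (len 12), cursors c1@1 c2@5, authorship 1...2.......
After op 5 (insert('n')): buffer="pnwxmpnztvtikk" (len 14), cursors c1@2 c2@7, authorship 11...22.......
After op 6 (insert('z')): buffer="pnzwxmpnzztvtikk" (len 16), cursors c1@3 c2@9, authorship 111...222.......
After op 7 (delete): buffer="pnwxmpnztvtikk" (len 14), cursors c1@2 c2@7, authorship 11...22.......

Answer: pnwxmpnztvtikk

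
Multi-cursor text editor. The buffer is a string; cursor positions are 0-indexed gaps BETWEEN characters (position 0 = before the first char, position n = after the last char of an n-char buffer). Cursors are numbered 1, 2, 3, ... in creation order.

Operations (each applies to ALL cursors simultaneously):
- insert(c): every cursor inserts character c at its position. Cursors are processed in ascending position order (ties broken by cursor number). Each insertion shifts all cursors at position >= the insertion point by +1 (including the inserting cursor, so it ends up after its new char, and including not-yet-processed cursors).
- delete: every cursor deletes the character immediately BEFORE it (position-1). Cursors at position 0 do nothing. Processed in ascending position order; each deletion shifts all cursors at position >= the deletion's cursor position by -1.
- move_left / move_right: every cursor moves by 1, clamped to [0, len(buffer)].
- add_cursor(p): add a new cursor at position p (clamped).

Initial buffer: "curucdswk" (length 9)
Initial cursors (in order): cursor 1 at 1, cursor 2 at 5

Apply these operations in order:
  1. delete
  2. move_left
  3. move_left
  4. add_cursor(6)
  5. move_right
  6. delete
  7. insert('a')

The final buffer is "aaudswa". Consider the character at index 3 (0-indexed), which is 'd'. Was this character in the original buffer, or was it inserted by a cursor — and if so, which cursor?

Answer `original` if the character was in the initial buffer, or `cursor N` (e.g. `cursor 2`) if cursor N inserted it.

Answer: original

Derivation:
After op 1 (delete): buffer="urudswk" (len 7), cursors c1@0 c2@3, authorship .......
After op 2 (move_left): buffer="urudswk" (len 7), cursors c1@0 c2@2, authorship .......
After op 3 (move_left): buffer="urudswk" (len 7), cursors c1@0 c2@1, authorship .......
After op 4 (add_cursor(6)): buffer="urudswk" (len 7), cursors c1@0 c2@1 c3@6, authorship .......
After op 5 (move_right): buffer="urudswk" (len 7), cursors c1@1 c2@2 c3@7, authorship .......
After op 6 (delete): buffer="udsw" (len 4), cursors c1@0 c2@0 c3@4, authorship ....
After op 7 (insert('a')): buffer="aaudswa" (len 7), cursors c1@2 c2@2 c3@7, authorship 12....3
Authorship (.=original, N=cursor N): 1 2 . . . . 3
Index 3: author = original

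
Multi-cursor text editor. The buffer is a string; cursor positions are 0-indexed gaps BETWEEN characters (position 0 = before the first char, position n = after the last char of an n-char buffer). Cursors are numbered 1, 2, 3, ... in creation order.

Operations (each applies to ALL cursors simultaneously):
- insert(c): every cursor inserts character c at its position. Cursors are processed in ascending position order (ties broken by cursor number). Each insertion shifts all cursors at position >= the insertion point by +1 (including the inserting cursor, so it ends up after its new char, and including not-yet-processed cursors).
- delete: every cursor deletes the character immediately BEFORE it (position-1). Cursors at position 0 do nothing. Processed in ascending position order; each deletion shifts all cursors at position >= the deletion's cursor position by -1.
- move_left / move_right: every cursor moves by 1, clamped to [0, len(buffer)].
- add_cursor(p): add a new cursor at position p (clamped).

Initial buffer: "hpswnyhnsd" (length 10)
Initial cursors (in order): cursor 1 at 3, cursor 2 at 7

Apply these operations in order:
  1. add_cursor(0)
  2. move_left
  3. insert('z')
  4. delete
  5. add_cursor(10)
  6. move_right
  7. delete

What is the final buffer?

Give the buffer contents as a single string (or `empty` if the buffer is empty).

After op 1 (add_cursor(0)): buffer="hpswnyhnsd" (len 10), cursors c3@0 c1@3 c2@7, authorship ..........
After op 2 (move_left): buffer="hpswnyhnsd" (len 10), cursors c3@0 c1@2 c2@6, authorship ..........
After op 3 (insert('z')): buffer="zhpzswnyzhnsd" (len 13), cursors c3@1 c1@4 c2@9, authorship 3..1....2....
After op 4 (delete): buffer="hpswnyhnsd" (len 10), cursors c3@0 c1@2 c2@6, authorship ..........
After op 5 (add_cursor(10)): buffer="hpswnyhnsd" (len 10), cursors c3@0 c1@2 c2@6 c4@10, authorship ..........
After op 6 (move_right): buffer="hpswnyhnsd" (len 10), cursors c3@1 c1@3 c2@7 c4@10, authorship ..........
After op 7 (delete): buffer="pwnyns" (len 6), cursors c3@0 c1@1 c2@4 c4@6, authorship ......

Answer: pwnyns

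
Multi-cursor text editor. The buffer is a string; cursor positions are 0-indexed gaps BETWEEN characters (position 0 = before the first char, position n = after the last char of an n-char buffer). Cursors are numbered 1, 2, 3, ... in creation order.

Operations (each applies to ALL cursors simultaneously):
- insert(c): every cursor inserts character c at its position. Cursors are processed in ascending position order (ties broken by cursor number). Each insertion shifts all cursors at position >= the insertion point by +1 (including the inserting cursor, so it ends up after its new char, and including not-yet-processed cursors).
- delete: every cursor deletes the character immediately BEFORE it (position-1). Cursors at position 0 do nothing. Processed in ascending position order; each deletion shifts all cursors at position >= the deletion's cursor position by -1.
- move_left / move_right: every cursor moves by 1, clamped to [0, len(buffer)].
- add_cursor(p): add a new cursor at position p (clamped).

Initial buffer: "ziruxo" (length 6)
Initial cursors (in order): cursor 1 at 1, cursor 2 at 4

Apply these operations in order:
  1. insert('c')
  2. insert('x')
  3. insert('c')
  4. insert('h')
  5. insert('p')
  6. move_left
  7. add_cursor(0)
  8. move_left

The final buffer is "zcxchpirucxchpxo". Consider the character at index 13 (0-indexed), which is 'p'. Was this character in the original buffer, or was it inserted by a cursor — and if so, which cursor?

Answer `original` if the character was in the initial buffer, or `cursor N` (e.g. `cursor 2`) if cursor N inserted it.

Answer: cursor 2

Derivation:
After op 1 (insert('c')): buffer="zcirucxo" (len 8), cursors c1@2 c2@6, authorship .1...2..
After op 2 (insert('x')): buffer="zcxirucxxo" (len 10), cursors c1@3 c2@8, authorship .11...22..
After op 3 (insert('c')): buffer="zcxcirucxcxo" (len 12), cursors c1@4 c2@10, authorship .111...222..
After op 4 (insert('h')): buffer="zcxchirucxchxo" (len 14), cursors c1@5 c2@12, authorship .1111...2222..
After op 5 (insert('p')): buffer="zcxchpirucxchpxo" (len 16), cursors c1@6 c2@14, authorship .11111...22222..
After op 6 (move_left): buffer="zcxchpirucxchpxo" (len 16), cursors c1@5 c2@13, authorship .11111...22222..
After op 7 (add_cursor(0)): buffer="zcxchpirucxchpxo" (len 16), cursors c3@0 c1@5 c2@13, authorship .11111...22222..
After op 8 (move_left): buffer="zcxchpirucxchpxo" (len 16), cursors c3@0 c1@4 c2@12, authorship .11111...22222..
Authorship (.=original, N=cursor N): . 1 1 1 1 1 . . . 2 2 2 2 2 . .
Index 13: author = 2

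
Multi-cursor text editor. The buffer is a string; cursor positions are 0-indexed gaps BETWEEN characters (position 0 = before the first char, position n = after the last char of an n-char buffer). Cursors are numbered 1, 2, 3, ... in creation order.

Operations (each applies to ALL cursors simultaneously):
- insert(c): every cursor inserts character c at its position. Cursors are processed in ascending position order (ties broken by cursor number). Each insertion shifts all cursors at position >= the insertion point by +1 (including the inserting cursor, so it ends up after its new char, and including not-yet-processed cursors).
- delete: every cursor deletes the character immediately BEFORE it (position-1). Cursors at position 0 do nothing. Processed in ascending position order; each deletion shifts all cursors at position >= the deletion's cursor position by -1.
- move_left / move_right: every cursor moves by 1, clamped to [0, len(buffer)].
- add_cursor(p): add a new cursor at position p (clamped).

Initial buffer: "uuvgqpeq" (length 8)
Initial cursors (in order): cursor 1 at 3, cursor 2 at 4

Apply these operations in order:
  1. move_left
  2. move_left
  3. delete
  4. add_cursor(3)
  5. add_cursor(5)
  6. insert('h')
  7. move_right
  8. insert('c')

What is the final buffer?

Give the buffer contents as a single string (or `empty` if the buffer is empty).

After op 1 (move_left): buffer="uuvgqpeq" (len 8), cursors c1@2 c2@3, authorship ........
After op 2 (move_left): buffer="uuvgqpeq" (len 8), cursors c1@1 c2@2, authorship ........
After op 3 (delete): buffer="vgqpeq" (len 6), cursors c1@0 c2@0, authorship ......
After op 4 (add_cursor(3)): buffer="vgqpeq" (len 6), cursors c1@0 c2@0 c3@3, authorship ......
After op 5 (add_cursor(5)): buffer="vgqpeq" (len 6), cursors c1@0 c2@0 c3@3 c4@5, authorship ......
After op 6 (insert('h')): buffer="hhvgqhpehq" (len 10), cursors c1@2 c2@2 c3@6 c4@9, authorship 12...3..4.
After op 7 (move_right): buffer="hhvgqhpehq" (len 10), cursors c1@3 c2@3 c3@7 c4@10, authorship 12...3..4.
After op 8 (insert('c')): buffer="hhvccgqhpcehqc" (len 14), cursors c1@5 c2@5 c3@10 c4@14, authorship 12.12..3.3.4.4

Answer: hhvccgqhpcehqc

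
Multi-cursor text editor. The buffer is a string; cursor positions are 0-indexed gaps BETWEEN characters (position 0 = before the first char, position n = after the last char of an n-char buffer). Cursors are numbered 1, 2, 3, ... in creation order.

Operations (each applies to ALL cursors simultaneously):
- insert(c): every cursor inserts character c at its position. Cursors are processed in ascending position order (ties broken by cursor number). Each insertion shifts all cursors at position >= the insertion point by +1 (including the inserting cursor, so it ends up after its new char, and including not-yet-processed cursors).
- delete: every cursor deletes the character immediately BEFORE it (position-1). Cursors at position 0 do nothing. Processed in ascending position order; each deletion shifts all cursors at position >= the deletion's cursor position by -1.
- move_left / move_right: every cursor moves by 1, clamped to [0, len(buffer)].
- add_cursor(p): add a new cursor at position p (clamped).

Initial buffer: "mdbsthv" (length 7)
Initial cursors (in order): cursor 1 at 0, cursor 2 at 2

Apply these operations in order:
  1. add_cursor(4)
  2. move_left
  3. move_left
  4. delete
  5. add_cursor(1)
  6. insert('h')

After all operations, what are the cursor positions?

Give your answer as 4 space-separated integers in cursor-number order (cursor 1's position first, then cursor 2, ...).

After op 1 (add_cursor(4)): buffer="mdbsthv" (len 7), cursors c1@0 c2@2 c3@4, authorship .......
After op 2 (move_left): buffer="mdbsthv" (len 7), cursors c1@0 c2@1 c3@3, authorship .......
After op 3 (move_left): buffer="mdbsthv" (len 7), cursors c1@0 c2@0 c3@2, authorship .......
After op 4 (delete): buffer="mbsthv" (len 6), cursors c1@0 c2@0 c3@1, authorship ......
After op 5 (add_cursor(1)): buffer="mbsthv" (len 6), cursors c1@0 c2@0 c3@1 c4@1, authorship ......
After op 6 (insert('h')): buffer="hhmhhbsthv" (len 10), cursors c1@2 c2@2 c3@5 c4@5, authorship 12.34.....

Answer: 2 2 5 5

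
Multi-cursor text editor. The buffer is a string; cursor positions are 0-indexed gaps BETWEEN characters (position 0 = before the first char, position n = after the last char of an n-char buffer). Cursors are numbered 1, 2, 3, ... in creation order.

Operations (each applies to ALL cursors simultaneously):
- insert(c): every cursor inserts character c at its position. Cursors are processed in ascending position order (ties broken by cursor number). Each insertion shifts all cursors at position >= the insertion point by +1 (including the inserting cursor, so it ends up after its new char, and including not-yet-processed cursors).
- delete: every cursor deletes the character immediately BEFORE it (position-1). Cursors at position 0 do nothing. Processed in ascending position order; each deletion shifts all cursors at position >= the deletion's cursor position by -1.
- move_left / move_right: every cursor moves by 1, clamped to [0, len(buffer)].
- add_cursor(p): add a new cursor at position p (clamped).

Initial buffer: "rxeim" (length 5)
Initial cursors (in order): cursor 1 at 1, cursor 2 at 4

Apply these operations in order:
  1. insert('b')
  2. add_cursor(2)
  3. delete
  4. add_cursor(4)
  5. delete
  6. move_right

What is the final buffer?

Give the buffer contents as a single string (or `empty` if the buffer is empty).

After op 1 (insert('b')): buffer="rbxeibm" (len 7), cursors c1@2 c2@6, authorship .1...2.
After op 2 (add_cursor(2)): buffer="rbxeibm" (len 7), cursors c1@2 c3@2 c2@6, authorship .1...2.
After op 3 (delete): buffer="xeim" (len 4), cursors c1@0 c3@0 c2@3, authorship ....
After op 4 (add_cursor(4)): buffer="xeim" (len 4), cursors c1@0 c3@0 c2@3 c4@4, authorship ....
After op 5 (delete): buffer="xe" (len 2), cursors c1@0 c3@0 c2@2 c4@2, authorship ..
After op 6 (move_right): buffer="xe" (len 2), cursors c1@1 c3@1 c2@2 c4@2, authorship ..

Answer: xe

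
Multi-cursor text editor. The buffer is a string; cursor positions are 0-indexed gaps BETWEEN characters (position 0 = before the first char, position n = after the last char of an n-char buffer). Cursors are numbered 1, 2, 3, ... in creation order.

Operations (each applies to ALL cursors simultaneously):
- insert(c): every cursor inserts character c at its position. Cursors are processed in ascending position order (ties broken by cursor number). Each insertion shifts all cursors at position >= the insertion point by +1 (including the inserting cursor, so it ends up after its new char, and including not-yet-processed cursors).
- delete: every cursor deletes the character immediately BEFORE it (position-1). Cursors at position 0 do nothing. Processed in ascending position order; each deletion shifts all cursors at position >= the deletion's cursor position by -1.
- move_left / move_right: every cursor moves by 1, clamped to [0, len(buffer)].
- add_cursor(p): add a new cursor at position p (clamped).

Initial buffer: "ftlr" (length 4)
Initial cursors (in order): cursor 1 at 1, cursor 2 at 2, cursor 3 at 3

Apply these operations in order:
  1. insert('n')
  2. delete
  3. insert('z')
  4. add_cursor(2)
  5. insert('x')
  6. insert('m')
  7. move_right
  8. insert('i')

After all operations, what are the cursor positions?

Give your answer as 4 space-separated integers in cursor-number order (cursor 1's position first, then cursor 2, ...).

After op 1 (insert('n')): buffer="fntnlnr" (len 7), cursors c1@2 c2@4 c3@6, authorship .1.2.3.
After op 2 (delete): buffer="ftlr" (len 4), cursors c1@1 c2@2 c3@3, authorship ....
After op 3 (insert('z')): buffer="fztzlzr" (len 7), cursors c1@2 c2@4 c3@6, authorship .1.2.3.
After op 4 (add_cursor(2)): buffer="fztzlzr" (len 7), cursors c1@2 c4@2 c2@4 c3@6, authorship .1.2.3.
After op 5 (insert('x')): buffer="fzxxtzxlzxr" (len 11), cursors c1@4 c4@4 c2@7 c3@10, authorship .114.22.33.
After op 6 (insert('m')): buffer="fzxxmmtzxmlzxmr" (len 15), cursors c1@6 c4@6 c2@10 c3@14, authorship .11414.222.333.
After op 7 (move_right): buffer="fzxxmmtzxmlzxmr" (len 15), cursors c1@7 c4@7 c2@11 c3@15, authorship .11414.222.333.
After op 8 (insert('i')): buffer="fzxxmmtiizxmlizxmri" (len 19), cursors c1@9 c4@9 c2@14 c3@19, authorship .11414.14222.2333.3

Answer: 9 14 19 9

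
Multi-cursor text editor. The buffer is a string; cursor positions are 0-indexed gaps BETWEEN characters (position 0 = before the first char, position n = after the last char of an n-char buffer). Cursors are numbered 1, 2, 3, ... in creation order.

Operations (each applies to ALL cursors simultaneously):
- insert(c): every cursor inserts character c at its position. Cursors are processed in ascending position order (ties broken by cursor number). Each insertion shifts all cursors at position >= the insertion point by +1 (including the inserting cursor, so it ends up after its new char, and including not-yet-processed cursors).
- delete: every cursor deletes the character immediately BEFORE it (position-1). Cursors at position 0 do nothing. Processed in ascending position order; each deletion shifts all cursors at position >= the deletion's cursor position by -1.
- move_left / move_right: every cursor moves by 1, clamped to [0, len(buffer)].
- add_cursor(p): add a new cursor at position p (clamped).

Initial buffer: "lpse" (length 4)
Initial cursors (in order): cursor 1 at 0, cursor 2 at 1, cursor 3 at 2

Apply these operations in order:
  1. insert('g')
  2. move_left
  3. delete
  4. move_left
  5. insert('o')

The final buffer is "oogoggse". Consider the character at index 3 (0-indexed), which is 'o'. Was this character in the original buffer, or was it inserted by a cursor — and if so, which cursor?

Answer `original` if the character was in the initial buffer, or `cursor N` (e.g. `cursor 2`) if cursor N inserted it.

Answer: cursor 3

Derivation:
After op 1 (insert('g')): buffer="glgpgse" (len 7), cursors c1@1 c2@3 c3@5, authorship 1.2.3..
After op 2 (move_left): buffer="glgpgse" (len 7), cursors c1@0 c2@2 c3@4, authorship 1.2.3..
After op 3 (delete): buffer="gggse" (len 5), cursors c1@0 c2@1 c3@2, authorship 123..
After op 4 (move_left): buffer="gggse" (len 5), cursors c1@0 c2@0 c3@1, authorship 123..
After op 5 (insert('o')): buffer="oogoggse" (len 8), cursors c1@2 c2@2 c3@4, authorship 121323..
Authorship (.=original, N=cursor N): 1 2 1 3 2 3 . .
Index 3: author = 3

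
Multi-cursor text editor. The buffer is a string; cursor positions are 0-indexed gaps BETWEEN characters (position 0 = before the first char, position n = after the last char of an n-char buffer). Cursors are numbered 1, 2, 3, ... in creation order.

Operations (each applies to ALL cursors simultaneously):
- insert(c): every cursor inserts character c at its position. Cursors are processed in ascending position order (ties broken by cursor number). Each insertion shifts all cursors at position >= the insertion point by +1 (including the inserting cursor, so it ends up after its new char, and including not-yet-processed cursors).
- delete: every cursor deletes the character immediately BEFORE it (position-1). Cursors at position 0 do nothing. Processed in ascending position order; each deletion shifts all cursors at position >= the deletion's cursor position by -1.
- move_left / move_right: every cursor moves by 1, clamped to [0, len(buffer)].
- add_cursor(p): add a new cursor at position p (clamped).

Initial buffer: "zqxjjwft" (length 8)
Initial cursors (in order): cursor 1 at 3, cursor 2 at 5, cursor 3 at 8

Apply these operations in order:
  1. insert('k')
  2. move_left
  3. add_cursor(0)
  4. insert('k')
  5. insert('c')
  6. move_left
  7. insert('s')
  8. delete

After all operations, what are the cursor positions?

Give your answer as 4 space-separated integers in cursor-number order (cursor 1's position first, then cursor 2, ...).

Answer: 6 11 17 1

Derivation:
After op 1 (insert('k')): buffer="zqxkjjkwftk" (len 11), cursors c1@4 c2@7 c3@11, authorship ...1..2...3
After op 2 (move_left): buffer="zqxkjjkwftk" (len 11), cursors c1@3 c2@6 c3@10, authorship ...1..2...3
After op 3 (add_cursor(0)): buffer="zqxkjjkwftk" (len 11), cursors c4@0 c1@3 c2@6 c3@10, authorship ...1..2...3
After op 4 (insert('k')): buffer="kzqxkkjjkkwftkk" (len 15), cursors c4@1 c1@5 c2@9 c3@14, authorship 4...11..22...33
After op 5 (insert('c')): buffer="kczqxkckjjkckwftkck" (len 19), cursors c4@2 c1@7 c2@12 c3@18, authorship 44...111..222...333
After op 6 (move_left): buffer="kczqxkckjjkckwftkck" (len 19), cursors c4@1 c1@6 c2@11 c3@17, authorship 44...111..222...333
After op 7 (insert('s')): buffer="ksczqxksckjjksckwftksck" (len 23), cursors c4@2 c1@8 c2@14 c3@21, authorship 444...1111..2222...3333
After op 8 (delete): buffer="kczqxkckjjkckwftkck" (len 19), cursors c4@1 c1@6 c2@11 c3@17, authorship 44...111..222...333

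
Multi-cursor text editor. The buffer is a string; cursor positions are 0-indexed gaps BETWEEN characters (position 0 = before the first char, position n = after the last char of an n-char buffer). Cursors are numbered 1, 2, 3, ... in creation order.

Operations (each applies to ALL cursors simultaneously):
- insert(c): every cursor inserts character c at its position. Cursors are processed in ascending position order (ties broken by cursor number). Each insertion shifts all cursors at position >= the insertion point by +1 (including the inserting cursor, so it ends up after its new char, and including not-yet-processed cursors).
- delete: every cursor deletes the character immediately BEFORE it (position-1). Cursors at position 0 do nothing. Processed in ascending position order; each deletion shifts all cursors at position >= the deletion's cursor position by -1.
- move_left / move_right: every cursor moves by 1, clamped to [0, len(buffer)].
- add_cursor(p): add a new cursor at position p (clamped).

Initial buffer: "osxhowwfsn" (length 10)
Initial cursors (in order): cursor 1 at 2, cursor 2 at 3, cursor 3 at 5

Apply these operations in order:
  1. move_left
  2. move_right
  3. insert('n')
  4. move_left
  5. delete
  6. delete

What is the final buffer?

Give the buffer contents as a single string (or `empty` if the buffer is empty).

Answer: nnwwfsn

Derivation:
After op 1 (move_left): buffer="osxhowwfsn" (len 10), cursors c1@1 c2@2 c3@4, authorship ..........
After op 2 (move_right): buffer="osxhowwfsn" (len 10), cursors c1@2 c2@3 c3@5, authorship ..........
After op 3 (insert('n')): buffer="osnxnhonwwfsn" (len 13), cursors c1@3 c2@5 c3@8, authorship ..1.2..3.....
After op 4 (move_left): buffer="osnxnhonwwfsn" (len 13), cursors c1@2 c2@4 c3@7, authorship ..1.2..3.....
After op 5 (delete): buffer="onnhnwwfsn" (len 10), cursors c1@1 c2@2 c3@4, authorship .12.3.....
After op 6 (delete): buffer="nnwwfsn" (len 7), cursors c1@0 c2@0 c3@1, authorship 23.....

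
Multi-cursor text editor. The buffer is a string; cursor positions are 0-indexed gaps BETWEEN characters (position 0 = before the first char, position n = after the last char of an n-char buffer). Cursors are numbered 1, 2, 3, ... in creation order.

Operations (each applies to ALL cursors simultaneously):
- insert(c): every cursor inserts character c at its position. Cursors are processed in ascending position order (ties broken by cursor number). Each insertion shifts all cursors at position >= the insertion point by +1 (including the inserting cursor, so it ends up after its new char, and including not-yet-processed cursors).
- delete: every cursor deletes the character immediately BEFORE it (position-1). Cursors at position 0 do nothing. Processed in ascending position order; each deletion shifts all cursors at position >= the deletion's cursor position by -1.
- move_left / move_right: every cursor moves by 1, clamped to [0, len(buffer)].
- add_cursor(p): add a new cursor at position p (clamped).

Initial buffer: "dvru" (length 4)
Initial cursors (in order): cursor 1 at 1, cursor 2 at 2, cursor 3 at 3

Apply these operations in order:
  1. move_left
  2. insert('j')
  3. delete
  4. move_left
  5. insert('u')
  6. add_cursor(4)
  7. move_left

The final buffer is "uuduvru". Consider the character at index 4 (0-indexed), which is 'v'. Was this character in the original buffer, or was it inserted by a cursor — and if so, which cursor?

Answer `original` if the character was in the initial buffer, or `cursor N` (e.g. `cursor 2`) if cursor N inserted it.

After op 1 (move_left): buffer="dvru" (len 4), cursors c1@0 c2@1 c3@2, authorship ....
After op 2 (insert('j')): buffer="jdjvjru" (len 7), cursors c1@1 c2@3 c3@5, authorship 1.2.3..
After op 3 (delete): buffer="dvru" (len 4), cursors c1@0 c2@1 c3@2, authorship ....
After op 4 (move_left): buffer="dvru" (len 4), cursors c1@0 c2@0 c3@1, authorship ....
After op 5 (insert('u')): buffer="uuduvru" (len 7), cursors c1@2 c2@2 c3@4, authorship 12.3...
After op 6 (add_cursor(4)): buffer="uuduvru" (len 7), cursors c1@2 c2@2 c3@4 c4@4, authorship 12.3...
After op 7 (move_left): buffer="uuduvru" (len 7), cursors c1@1 c2@1 c3@3 c4@3, authorship 12.3...
Authorship (.=original, N=cursor N): 1 2 . 3 . . .
Index 4: author = original

Answer: original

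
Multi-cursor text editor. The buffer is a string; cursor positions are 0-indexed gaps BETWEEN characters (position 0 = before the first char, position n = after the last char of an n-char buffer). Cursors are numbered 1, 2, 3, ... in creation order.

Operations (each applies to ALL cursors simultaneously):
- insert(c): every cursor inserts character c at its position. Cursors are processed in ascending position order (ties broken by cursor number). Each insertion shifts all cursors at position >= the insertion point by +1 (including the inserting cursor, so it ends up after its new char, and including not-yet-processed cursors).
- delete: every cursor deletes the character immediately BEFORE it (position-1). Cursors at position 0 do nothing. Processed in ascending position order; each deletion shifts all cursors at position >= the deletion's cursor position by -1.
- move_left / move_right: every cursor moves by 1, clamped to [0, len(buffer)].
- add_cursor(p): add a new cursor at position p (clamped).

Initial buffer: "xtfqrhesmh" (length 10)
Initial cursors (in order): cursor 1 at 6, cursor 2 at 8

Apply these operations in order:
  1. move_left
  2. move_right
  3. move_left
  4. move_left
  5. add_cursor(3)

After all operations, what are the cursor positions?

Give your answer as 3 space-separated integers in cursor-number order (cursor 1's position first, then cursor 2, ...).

Answer: 4 6 3

Derivation:
After op 1 (move_left): buffer="xtfqrhesmh" (len 10), cursors c1@5 c2@7, authorship ..........
After op 2 (move_right): buffer="xtfqrhesmh" (len 10), cursors c1@6 c2@8, authorship ..........
After op 3 (move_left): buffer="xtfqrhesmh" (len 10), cursors c1@5 c2@7, authorship ..........
After op 4 (move_left): buffer="xtfqrhesmh" (len 10), cursors c1@4 c2@6, authorship ..........
After op 5 (add_cursor(3)): buffer="xtfqrhesmh" (len 10), cursors c3@3 c1@4 c2@6, authorship ..........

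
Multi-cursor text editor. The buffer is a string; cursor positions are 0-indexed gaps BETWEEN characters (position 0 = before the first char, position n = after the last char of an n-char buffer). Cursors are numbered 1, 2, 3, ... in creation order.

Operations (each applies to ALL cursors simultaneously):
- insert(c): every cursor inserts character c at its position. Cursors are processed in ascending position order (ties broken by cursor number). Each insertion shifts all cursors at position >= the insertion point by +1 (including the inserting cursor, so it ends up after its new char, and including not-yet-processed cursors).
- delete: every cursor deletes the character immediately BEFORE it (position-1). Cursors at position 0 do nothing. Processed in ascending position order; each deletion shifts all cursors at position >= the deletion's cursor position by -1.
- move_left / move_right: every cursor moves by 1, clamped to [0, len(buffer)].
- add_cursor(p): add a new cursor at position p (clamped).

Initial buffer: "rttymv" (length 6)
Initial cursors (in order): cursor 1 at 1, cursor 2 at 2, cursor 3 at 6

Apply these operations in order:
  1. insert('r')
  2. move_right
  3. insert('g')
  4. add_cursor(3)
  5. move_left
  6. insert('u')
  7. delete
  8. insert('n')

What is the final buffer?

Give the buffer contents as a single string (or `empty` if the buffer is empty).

Answer: rrntngrtngymvrng

Derivation:
After op 1 (insert('r')): buffer="rrtrtymvr" (len 9), cursors c1@2 c2@4 c3@9, authorship .1.2....3
After op 2 (move_right): buffer="rrtrtymvr" (len 9), cursors c1@3 c2@5 c3@9, authorship .1.2....3
After op 3 (insert('g')): buffer="rrtgrtgymvrg" (len 12), cursors c1@4 c2@7 c3@12, authorship .1.12.2...33
After op 4 (add_cursor(3)): buffer="rrtgrtgymvrg" (len 12), cursors c4@3 c1@4 c2@7 c3@12, authorship .1.12.2...33
After op 5 (move_left): buffer="rrtgrtgymvrg" (len 12), cursors c4@2 c1@3 c2@6 c3@11, authorship .1.12.2...33
After op 6 (insert('u')): buffer="rrutugrtugymvrug" (len 16), cursors c4@3 c1@5 c2@9 c3@15, authorship .14.112.22...333
After op 7 (delete): buffer="rrtgrtgymvrg" (len 12), cursors c4@2 c1@3 c2@6 c3@11, authorship .1.12.2...33
After op 8 (insert('n')): buffer="rrntngrtngymvrng" (len 16), cursors c4@3 c1@5 c2@9 c3@15, authorship .14.112.22...333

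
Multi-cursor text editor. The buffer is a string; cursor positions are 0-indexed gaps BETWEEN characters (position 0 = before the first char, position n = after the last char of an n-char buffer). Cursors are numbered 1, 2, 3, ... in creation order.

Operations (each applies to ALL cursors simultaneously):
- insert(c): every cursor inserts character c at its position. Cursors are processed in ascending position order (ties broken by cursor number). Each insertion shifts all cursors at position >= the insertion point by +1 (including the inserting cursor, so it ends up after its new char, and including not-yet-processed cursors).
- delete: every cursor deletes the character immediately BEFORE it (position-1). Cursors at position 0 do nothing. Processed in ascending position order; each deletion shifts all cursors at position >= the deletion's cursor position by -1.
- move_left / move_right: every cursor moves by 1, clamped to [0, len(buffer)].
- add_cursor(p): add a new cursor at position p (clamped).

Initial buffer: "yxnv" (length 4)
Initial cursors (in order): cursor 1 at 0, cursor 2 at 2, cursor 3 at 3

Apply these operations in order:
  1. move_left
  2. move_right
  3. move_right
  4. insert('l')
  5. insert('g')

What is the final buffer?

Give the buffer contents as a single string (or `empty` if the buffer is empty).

Answer: yxlgnlgvlg

Derivation:
After op 1 (move_left): buffer="yxnv" (len 4), cursors c1@0 c2@1 c3@2, authorship ....
After op 2 (move_right): buffer="yxnv" (len 4), cursors c1@1 c2@2 c3@3, authorship ....
After op 3 (move_right): buffer="yxnv" (len 4), cursors c1@2 c2@3 c3@4, authorship ....
After op 4 (insert('l')): buffer="yxlnlvl" (len 7), cursors c1@3 c2@5 c3@7, authorship ..1.2.3
After op 5 (insert('g')): buffer="yxlgnlgvlg" (len 10), cursors c1@4 c2@7 c3@10, authorship ..11.22.33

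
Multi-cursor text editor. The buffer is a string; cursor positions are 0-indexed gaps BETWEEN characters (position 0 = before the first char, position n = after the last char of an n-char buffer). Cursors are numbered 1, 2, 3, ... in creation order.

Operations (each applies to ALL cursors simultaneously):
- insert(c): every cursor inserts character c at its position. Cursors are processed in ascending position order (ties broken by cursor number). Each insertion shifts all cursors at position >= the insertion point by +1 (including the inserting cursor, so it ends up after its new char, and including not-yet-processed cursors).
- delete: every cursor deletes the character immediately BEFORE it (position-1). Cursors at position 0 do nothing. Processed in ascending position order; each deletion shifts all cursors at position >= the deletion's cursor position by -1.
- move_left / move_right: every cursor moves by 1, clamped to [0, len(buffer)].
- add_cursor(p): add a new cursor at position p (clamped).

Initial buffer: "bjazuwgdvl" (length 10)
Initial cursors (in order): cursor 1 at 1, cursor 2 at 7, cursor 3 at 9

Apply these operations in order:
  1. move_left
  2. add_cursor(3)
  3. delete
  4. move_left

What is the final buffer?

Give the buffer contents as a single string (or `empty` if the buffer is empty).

After op 1 (move_left): buffer="bjazuwgdvl" (len 10), cursors c1@0 c2@6 c3@8, authorship ..........
After op 2 (add_cursor(3)): buffer="bjazuwgdvl" (len 10), cursors c1@0 c4@3 c2@6 c3@8, authorship ..........
After op 3 (delete): buffer="bjzugvl" (len 7), cursors c1@0 c4@2 c2@4 c3@5, authorship .......
After op 4 (move_left): buffer="bjzugvl" (len 7), cursors c1@0 c4@1 c2@3 c3@4, authorship .......

Answer: bjzugvl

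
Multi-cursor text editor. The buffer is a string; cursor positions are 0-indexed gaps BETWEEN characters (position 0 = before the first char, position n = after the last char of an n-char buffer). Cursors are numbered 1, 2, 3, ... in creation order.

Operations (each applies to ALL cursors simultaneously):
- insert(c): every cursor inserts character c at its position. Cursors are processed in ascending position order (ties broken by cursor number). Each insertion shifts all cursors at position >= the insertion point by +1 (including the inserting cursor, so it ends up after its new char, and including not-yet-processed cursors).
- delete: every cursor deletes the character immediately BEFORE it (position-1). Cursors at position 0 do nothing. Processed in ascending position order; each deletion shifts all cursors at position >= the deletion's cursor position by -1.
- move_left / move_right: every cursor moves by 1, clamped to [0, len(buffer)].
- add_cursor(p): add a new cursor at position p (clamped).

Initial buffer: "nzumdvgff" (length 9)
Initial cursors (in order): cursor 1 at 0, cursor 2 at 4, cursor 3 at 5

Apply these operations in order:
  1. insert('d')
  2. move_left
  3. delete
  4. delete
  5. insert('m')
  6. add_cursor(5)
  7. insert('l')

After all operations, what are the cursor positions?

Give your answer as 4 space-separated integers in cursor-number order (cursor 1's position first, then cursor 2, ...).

Answer: 2 10 10 7

Derivation:
After op 1 (insert('d')): buffer="dnzumdddvgff" (len 12), cursors c1@1 c2@6 c3@8, authorship 1....2.3....
After op 2 (move_left): buffer="dnzumdddvgff" (len 12), cursors c1@0 c2@5 c3@7, authorship 1....2.3....
After op 3 (delete): buffer="dnzuddvgff" (len 10), cursors c1@0 c2@4 c3@5, authorship 1...23....
After op 4 (delete): buffer="dnzdvgff" (len 8), cursors c1@0 c2@3 c3@3, authorship 1..3....
After op 5 (insert('m')): buffer="mdnzmmdvgff" (len 11), cursors c1@1 c2@6 c3@6, authorship 11..233....
After op 6 (add_cursor(5)): buffer="mdnzmmdvgff" (len 11), cursors c1@1 c4@5 c2@6 c3@6, authorship 11..233....
After op 7 (insert('l')): buffer="mldnzmlmlldvgff" (len 15), cursors c1@2 c4@7 c2@10 c3@10, authorship 111..243233....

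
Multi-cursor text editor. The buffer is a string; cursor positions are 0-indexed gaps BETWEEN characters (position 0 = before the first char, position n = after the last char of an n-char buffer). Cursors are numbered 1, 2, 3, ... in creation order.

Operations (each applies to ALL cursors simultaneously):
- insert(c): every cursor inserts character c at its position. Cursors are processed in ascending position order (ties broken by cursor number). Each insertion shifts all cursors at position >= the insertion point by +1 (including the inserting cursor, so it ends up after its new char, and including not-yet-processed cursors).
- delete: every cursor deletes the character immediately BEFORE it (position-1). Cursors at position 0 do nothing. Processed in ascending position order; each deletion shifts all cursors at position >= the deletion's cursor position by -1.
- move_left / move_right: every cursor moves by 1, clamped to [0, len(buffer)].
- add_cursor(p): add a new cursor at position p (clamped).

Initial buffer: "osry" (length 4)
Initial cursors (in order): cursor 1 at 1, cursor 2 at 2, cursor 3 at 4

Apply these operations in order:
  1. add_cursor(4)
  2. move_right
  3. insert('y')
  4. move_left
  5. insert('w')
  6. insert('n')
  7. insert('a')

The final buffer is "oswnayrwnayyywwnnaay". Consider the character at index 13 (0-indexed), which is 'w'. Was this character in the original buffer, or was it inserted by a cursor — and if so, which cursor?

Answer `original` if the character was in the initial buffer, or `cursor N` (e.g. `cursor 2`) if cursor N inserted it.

After op 1 (add_cursor(4)): buffer="osry" (len 4), cursors c1@1 c2@2 c3@4 c4@4, authorship ....
After op 2 (move_right): buffer="osry" (len 4), cursors c1@2 c2@3 c3@4 c4@4, authorship ....
After op 3 (insert('y')): buffer="osyryyyy" (len 8), cursors c1@3 c2@5 c3@8 c4@8, authorship ..1.2.34
After op 4 (move_left): buffer="osyryyyy" (len 8), cursors c1@2 c2@4 c3@7 c4@7, authorship ..1.2.34
After op 5 (insert('w')): buffer="oswyrwyyywwy" (len 12), cursors c1@3 c2@6 c3@11 c4@11, authorship ..11.22.3344
After op 6 (insert('n')): buffer="oswnyrwnyyywwnny" (len 16), cursors c1@4 c2@8 c3@15 c4@15, authorship ..111.222.334344
After op 7 (insert('a')): buffer="oswnayrwnayyywwnnaay" (len 20), cursors c1@5 c2@10 c3@19 c4@19, authorship ..1111.2222.33434344
Authorship (.=original, N=cursor N): . . 1 1 1 1 . 2 2 2 2 . 3 3 4 3 4 3 4 4
Index 13: author = 3

Answer: cursor 3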